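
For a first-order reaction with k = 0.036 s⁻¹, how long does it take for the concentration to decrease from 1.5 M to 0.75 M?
19.25 s

From ln[A] = ln[A]₀ - k·t: t = ln([A]₀/[A])/k = ln(1.5/0.75)/0.036 = ln(2.0000)/0.036 = 0.6931/0.036 = 19.25 s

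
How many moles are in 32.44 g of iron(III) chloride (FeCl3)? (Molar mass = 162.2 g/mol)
Moles = 32.44 g ÷ 162.2 g/mol = 0.2 mol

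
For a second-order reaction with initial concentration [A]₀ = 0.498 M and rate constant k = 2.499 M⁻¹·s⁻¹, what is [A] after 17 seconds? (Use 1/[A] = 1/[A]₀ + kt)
0.0225 M

1/[A] = 1/[A]₀ + k·t = 1/0.498 + (2.499)·(17) = 2.0080 + 42.4830 = 44.4910
[A] = 1/44.4910 = 0.0225 M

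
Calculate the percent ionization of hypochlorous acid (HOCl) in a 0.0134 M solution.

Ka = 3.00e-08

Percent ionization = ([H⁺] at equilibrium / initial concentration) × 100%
Percent ionization = 0.15%

Let x = [H⁺]. Ka = x²/(C - x) ⇒ x² + (3.00e-08)x - (3.00e-08)(0.0134) = 0. x = 2.0035e-05. Percent = (2.0035e-05/0.0134) × 100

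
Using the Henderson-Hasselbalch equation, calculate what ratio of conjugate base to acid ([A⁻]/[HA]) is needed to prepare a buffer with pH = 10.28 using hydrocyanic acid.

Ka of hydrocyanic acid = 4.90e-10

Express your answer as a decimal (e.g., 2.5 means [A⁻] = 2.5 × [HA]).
[A⁻]/[HA] = 9.337

pKa = −log(4.90e-10) = 9.3098. pH = pKa + log([A⁻]/[HA]). 10.28 = 9.3098 + log(ratio). log(ratio) = 10.28 − 9.3098 = 0.9702. ratio = 10^(0.9702) = 9.337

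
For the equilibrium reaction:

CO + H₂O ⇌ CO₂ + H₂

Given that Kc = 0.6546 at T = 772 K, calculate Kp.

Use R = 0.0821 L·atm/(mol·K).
K_p = 0.6546

Δn = (moles gaseous products) − (moles gaseous reactants) = 0
T = 772 K; RT = 0.0821 × 772 = 63.3812
Kp = Kc·(RT)^Δn = 0.6546 × (63.3812)^0 = 0.6546 × 1 = 0.6546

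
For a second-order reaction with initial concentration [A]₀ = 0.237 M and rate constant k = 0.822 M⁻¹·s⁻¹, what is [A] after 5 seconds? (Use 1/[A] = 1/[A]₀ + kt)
0.1201 M

1/[A] = 1/[A]₀ + k·t = 1/0.237 + (0.822)·(5) = 4.2194 + 4.1100 = 8.3294
[A] = 1/8.3294 = 0.1201 M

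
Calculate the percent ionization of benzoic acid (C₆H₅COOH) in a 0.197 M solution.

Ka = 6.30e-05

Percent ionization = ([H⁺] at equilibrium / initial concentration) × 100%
Percent ionization = 1.77%

Let x = [H⁺]. Ka = x²/(C - x) ⇒ x² + (6.30e-05)x - (6.30e-05)(0.197) = 0. x = 3.4916e-03. Percent = (3.4916e-03/0.197) × 100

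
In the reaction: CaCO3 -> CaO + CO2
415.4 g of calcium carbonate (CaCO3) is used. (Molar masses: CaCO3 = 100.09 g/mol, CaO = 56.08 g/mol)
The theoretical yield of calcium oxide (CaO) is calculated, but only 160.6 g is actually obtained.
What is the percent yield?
Moles of CaCO3 = 415.4 g ÷ 100.09 g/mol = 4.15026 mol
Mole ratio: 1 mol CaO / 1 mol CaCO3
Moles of CaO = 4.15026 × (1/1) = 4.15026 mol
Theoretical yield = 4.15026 mol × 56.08 g/mol = 232.75 g
Actual yield = 160.6 g
Percent yield = (160.6 / 232.75) × 100% = 69.0%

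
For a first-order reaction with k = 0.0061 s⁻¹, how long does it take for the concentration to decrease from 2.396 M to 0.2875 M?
347.60 s

From ln[A] = ln[A]₀ - k·t: t = ln([A]₀/[A])/k = ln(2.396/0.2875)/0.0061 = ln(8.3339)/0.0061 = 2.1203/0.0061 = 347.60 s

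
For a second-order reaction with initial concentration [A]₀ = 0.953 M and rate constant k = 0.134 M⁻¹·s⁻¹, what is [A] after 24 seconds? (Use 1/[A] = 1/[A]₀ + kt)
0.2344 M

1/[A] = 1/[A]₀ + k·t = 1/0.953 + (0.134)·(24) = 1.0493 + 3.2160 = 4.2653
[A] = 1/4.2653 = 0.2344 M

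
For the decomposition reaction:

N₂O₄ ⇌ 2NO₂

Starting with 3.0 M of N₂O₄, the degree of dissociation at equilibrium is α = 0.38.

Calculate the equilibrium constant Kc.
K_c = 2.7948

x = α·[A]₀ = 0.38 × 3.0 = 1.14 M dissociated.
At eq: [N₂O₄] = 3.0 − 1.14 = 1.86 M; [NO₂] = 2x = 2.28 M.
Kc = [NO₂]²/[N₂O₄] = (2.28)²/1.86 = 2.795.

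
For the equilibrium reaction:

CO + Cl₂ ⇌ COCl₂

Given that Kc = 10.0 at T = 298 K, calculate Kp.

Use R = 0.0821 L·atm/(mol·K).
K_p = 0.4087

Δn = (moles gaseous products) − (moles gaseous reactants) = -1
T = 298 K; RT = 0.0821 × 298 = 24.4658
Kp = Kc·(RT)^Δn = 10.0 × (24.4658)^-1 = 10.0 × 0.0408734 = 0.4087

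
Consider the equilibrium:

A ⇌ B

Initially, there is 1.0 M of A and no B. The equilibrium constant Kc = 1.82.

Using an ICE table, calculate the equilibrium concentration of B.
[B] = 0.645 M

ICE: [A] = 1.0 − x, [B] = x.
Kc = x/(1.0 − x) = 1.82 ⇒ x = 1.82·1.0/(1 + 1.82) = 1.82/2.82 = 0.6454.
[B] = x = 0.645 M.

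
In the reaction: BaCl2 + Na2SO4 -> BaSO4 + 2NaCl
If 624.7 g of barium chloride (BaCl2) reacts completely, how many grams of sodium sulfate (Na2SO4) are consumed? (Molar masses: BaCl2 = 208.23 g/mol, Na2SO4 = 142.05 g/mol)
Moles of BaCl2 = 624.7 g ÷ 208.23 g/mol = 3.00005 mol
Mole ratio: 1 mol Na2SO4 / 1 mol BaCl2
Moles of Na2SO4 = 3.00005 × (1/1) = 3.00005 mol
Mass of Na2SO4 = 3.00005 mol × 142.05 g/mol = 426.2 g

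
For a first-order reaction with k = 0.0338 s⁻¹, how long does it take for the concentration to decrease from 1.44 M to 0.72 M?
20.51 s

From ln[A] = ln[A]₀ - k·t: t = ln([A]₀/[A])/k = ln(1.44/0.72)/0.0338 = ln(2.0000)/0.0338 = 0.6931/0.0338 = 20.51 s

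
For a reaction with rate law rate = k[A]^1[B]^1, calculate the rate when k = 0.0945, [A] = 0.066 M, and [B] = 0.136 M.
0.0008482 M/s

rate = k·[A]^1·[B]^1 = 0.0945·(0.066)^1·(0.136)^1 = 0.0945·0.066·0.136 = 0.0008482 M/s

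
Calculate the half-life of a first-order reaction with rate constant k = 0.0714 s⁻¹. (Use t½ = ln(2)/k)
9.71 s

t½ = ln(2)/k = 0.6931/0.0714 = 9.71 s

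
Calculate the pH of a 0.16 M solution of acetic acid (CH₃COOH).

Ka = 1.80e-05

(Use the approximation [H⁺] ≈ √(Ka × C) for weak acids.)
pH = 2.77

[H⁺] = √(Ka × C) = √(1.80e-05 × 0.16) = 1.6971e-03. pH = -log(1.6971e-03)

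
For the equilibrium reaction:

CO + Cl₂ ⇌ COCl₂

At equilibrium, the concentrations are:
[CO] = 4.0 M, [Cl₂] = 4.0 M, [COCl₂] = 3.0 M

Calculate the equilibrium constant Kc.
K_c = 0.1875

Kc = ([COCl₂]) / ([CO] × [Cl₂])
   = ((3.0)) / ((4.0)·(4.0))
   = 3 / 16 = 0.1875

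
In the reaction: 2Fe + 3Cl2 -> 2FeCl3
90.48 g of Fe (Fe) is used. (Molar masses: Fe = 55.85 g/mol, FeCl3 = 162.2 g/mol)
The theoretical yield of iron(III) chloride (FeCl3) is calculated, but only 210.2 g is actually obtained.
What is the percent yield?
Moles of Fe = 90.48 g ÷ 55.85 g/mol = 1.62005 mol
Mole ratio: 2 mol FeCl3 / 2 mol Fe
Moles of FeCl3 = 1.62005 × (2/2) = 1.62005 mol
Theoretical yield = 1.62005 mol × 162.2 g/mol = 262.77 g
Actual yield = 210.2 g
Percent yield = (210.2 / 262.77) × 100% = 80.0%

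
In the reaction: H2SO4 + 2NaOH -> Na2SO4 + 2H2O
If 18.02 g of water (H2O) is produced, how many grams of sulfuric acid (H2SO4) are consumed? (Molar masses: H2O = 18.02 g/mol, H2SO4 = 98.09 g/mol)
Moles of H2O = 18.02 g ÷ 18.02 g/mol = 1 mol
Mole ratio: 1 mol H2SO4 / 2 mol H2O
Moles of H2SO4 = 1 × (1/2) = 0.5 mol
Mass of H2SO4 = 0.5 mol × 98.09 g/mol = 49.05 g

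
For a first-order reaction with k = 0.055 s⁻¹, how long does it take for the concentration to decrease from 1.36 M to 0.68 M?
12.60 s

From ln[A] = ln[A]₀ - k·t: t = ln([A]₀/[A])/k = ln(1.36/0.68)/0.055 = ln(2.0000)/0.055 = 0.6931/0.055 = 12.60 s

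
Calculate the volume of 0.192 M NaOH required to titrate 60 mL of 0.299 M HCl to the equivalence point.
V_{base} = 93.4 mL

At equivalence: moles acid = moles base.
moles HCl = 0.299 M × 0.06 L = 0.01794 mol
V_NaOH = 0.01794 mol ÷ 0.192 M = 0.09344 L = 93.4 mL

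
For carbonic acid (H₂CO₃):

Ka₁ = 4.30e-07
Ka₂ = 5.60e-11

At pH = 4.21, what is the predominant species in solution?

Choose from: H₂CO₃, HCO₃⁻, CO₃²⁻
H₂CO₃

pKa1 = 6.37, pKa2 = 10.25. Each pKa is the crossover between adjacent species; pH = 4.21 lies in the region where H₂CO₃ predominates.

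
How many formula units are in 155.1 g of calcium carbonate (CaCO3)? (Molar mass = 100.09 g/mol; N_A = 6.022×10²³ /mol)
Moles = 155.1 g ÷ 100.09 g/mol = 1.54961 mol
Formula units = 1.54961 mol × 6.022×10²³ /mol = 9.332e+23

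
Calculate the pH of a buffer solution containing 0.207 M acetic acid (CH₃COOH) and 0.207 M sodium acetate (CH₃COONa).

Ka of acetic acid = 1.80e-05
pH = 4.74

pKa = -log(1.80e-05) = 4.74. pH = pKa + log([A⁻]/[HA]) = 4.74 + log(0.207/0.207)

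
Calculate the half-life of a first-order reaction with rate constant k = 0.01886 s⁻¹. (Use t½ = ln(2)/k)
36.75 s

t½ = ln(2)/k = 0.6931/0.01886 = 36.75 s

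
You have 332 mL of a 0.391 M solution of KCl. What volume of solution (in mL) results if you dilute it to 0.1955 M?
Using M₁V₁ = M₂V₂:
0.391 × 332 = 0.1955 × V₂
V₂ = (0.391 × 332) / 0.1955 = 664 mL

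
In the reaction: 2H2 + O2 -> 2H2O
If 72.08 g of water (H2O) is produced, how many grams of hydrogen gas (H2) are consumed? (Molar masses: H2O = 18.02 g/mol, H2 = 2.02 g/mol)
Moles of H2O = 72.08 g ÷ 18.02 g/mol = 4 mol
Mole ratio: 2 mol H2 / 2 mol H2O
Moles of H2 = 4 × (2/2) = 4 mol
Mass of H2 = 4 mol × 2.02 g/mol = 8.08 g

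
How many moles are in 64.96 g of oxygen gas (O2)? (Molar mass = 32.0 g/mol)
Moles = 64.96 g ÷ 32.0 g/mol = 2.03 mol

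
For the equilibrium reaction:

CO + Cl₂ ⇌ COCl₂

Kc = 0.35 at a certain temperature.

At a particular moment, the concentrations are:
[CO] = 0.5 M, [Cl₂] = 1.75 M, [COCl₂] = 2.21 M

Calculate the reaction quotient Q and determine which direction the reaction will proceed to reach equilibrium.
Q = 2.526, Q > K, reaction proceeds reverse (toward reactants)

Q = ([COCl₂]) / ([CO] × [Cl₂])
  = ((2.21)) / ((0.5)·(1.75)) = 2.21/0.875 = 2.526
Since Q = 2.526 > Kc = 0.35, the reaction proceeds reverse (toward reactants) to reach equilibrium.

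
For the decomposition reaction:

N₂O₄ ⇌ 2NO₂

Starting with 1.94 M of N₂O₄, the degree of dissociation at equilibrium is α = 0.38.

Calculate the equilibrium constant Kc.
K_c = 1.8073

x = α·[A]₀ = 0.38 × 1.94 = 0.7372 M dissociated.
At eq: [N₂O₄] = 1.94 − 0.7372 = 1.203 M; [NO₂] = 2x = 1.474 M.
Kc = [NO₂]²/[N₂O₄] = (1.474)²/1.203 = 1.807.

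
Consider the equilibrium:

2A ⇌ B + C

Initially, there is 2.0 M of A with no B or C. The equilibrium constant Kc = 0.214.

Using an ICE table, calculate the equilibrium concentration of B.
[B] = 0.481 M

ICE: [A] = 2.0 − 2x, [B] = [C] = x.
Kc = x²/(2.0 − 2x)² = 0.214 ⇒ √Kc = x/(2.0 − 2x).
x = √0.214·2.0/(1 + 2√0.214) = 0.4626·2.0/1.9252 = 0.48057.
[B] = x = 0.481 M.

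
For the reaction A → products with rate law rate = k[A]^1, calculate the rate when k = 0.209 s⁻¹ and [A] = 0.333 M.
0.0696 M/s

rate = k·[A]^1 = 0.209·(0.333)^1 = 0.209·0.333 = 0.0696 M/s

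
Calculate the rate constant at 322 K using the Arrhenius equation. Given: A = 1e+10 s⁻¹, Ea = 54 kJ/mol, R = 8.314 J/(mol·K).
1.74e+01 s⁻¹

k = A·exp(-Ea/(R·T)) = 1e+10·exp(-54000/(8.314·322)) = 1e+10·exp(-20.1710) = 1e+10·1.7371e-09 = 1.74e+01 s⁻¹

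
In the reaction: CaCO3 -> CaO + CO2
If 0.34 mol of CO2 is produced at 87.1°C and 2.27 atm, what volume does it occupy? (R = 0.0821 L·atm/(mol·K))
T = 87.1°C + 273.15 = 360.25 K
V = nRT/P = (0.34 × 0.0821 × 360.25) / 2.27
V = 4.43 L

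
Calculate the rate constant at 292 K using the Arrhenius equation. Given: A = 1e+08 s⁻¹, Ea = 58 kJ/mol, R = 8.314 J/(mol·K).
4.21e-03 s⁻¹

k = A·exp(-Ea/(R·T)) = 1e+08·exp(-58000/(8.314·292)) = 1e+08·exp(-23.8910) = 1e+08·4.2097e-11 = 4.21e-03 s⁻¹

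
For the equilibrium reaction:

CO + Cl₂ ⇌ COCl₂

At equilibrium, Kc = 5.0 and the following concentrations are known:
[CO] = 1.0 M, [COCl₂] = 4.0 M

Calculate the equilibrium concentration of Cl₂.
[Cl₂] = 0.8000 M

Kc = ([COCl₂]) / ([CO] × [Cl₂]) = 5.0
[Cl₂]^1 = (product terms)/(Kc · other reactant terms) = 4 / (5.0 · 1) = 0.8
[Cl₂] = 0.8000 M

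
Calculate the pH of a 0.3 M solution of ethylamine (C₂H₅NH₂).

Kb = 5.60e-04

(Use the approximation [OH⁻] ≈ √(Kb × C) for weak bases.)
pH = 12.11

[OH⁻] = √(Kb × C) = √(5.60e-04 × 0.3) = 1.2961e-02. pOH = 1.89, pH = 14 - pOH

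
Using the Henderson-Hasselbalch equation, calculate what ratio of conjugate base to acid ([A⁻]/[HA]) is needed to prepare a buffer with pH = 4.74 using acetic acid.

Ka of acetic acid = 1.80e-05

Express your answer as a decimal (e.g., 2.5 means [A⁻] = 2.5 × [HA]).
[A⁻]/[HA] = 0.989

pKa = −log(1.80e-05) = 4.7447. pH = pKa + log([A⁻]/[HA]). 4.74 = 4.7447 + log(ratio). log(ratio) = 4.74 − 4.7447 = -0.0047. ratio = 10^(-0.0047) = 0.989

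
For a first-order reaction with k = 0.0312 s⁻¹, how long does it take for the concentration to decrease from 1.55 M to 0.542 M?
33.68 s

From ln[A] = ln[A]₀ - k·t: t = ln([A]₀/[A])/k = ln(1.55/0.542)/0.0312 = ln(2.8598)/0.0312 = 1.0507/0.0312 = 33.68 s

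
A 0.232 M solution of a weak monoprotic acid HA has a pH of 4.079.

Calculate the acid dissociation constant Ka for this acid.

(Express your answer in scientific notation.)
K_a = 3.00e-08

[H⁺] = 10^(−pH) = 10^(−4.079) = 8.337e-05 M. For HA ⇌ H⁺ + A⁻, Ka = x²/(C − x) = (8.337e-05)²/(0.232 − 8.337e-05) = 3.00e-08.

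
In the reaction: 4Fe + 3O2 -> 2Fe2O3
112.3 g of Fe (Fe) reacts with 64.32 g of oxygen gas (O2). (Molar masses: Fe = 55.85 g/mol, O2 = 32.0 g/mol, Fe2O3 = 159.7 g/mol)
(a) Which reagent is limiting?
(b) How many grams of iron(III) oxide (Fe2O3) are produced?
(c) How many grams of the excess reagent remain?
(a) Fe, (b) 160.6 g, (c) 16.06 g

Moles of Fe = 112.3 g ÷ 55.85 g/mol = 2.01074 mol
Moles of O2 = 64.32 g ÷ 32.0 g/mol = 2.01 mol
Moles ÷ coefficient: Fe: 2.01074/4 = 0.5027, O2: 2.01/3 = 0.67
(a) Fe has the smaller value, so Fe is the limiting reagent.
(b) Moles of Fe2O3 = 2.01074 mol Fe × (2/4) = 1.00537 mol; mass = 1.00537 mol × 159.7 g/mol = 160.6 g
(c) O2 consumed = 2.01074 × (3/4) = 1.50806 mol; remaining = 2.01 − 1.50806 = 0.501943 mol; mass = 0.501943 mol × 32.0 g/mol = 16.06 g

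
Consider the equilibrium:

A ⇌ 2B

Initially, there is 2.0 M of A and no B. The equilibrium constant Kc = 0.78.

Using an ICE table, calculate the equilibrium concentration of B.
[B] = 1.069 M

ICE: [A] = 2.0 − x, [B] = 2x.
Kc = (2x)²/(2.0 − x) = 0.78 ⇒ 4x² + 0.78x − 1.56 = 0.
x = (−0.78 + √(0.78² + 4·4·1.56))/(2·4) = (−0.78 + √25.568)/8 = 0.53457.
[B] = 2x = 1.069 M.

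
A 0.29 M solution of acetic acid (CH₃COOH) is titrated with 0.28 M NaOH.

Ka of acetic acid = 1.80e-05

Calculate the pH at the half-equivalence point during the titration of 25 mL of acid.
pH = pKa = 4.74

At the half-equivalence point, [HA] = [A⁻], so by Henderson–Hasselbalch pH = pKa + log(1) = pKa.
pKa = −log(1.80e-05) = 4.74.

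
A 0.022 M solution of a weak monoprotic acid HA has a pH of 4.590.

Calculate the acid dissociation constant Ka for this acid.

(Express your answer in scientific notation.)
K_a = 3.01e-08

[H⁺] = 10^(−pH) = 10^(−4.590) = 2.570e-05 M. For HA ⇌ H⁺ + A⁻, Ka = x²/(C − x) = (2.570e-05)²/(0.022 − 2.570e-05) = 3.01e-08.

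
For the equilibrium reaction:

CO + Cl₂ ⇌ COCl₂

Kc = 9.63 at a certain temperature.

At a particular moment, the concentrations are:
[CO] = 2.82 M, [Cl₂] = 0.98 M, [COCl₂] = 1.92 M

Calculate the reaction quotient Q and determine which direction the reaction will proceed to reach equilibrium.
Q = 0.695, Q < K, reaction proceeds forward (toward products)

Q = ([COCl₂]) / ([CO] × [Cl₂])
  = ((1.92)) / ((2.82)·(0.98)) = 1.92/2.7636 = 0.6947
Since Q = 0.6947 < Kc = 9.63, the reaction proceeds forward (toward products) to reach equilibrium.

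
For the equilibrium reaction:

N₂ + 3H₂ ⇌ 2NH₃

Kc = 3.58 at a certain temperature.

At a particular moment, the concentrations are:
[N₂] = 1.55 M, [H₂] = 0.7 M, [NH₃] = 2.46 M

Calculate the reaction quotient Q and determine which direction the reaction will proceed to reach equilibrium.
Q = 11.383, Q > K, reaction proceeds reverse (toward reactants)

Q = ([NH₃]^2) / ([N₂] × [H₂]^3)
  = ((2.46)^2) / ((1.55)·(0.7)^3) = 6.0516/0.53165 = 11.38
Since Q = 11.38 > Kc = 3.58, the reaction proceeds reverse (toward reactants) to reach equilibrium.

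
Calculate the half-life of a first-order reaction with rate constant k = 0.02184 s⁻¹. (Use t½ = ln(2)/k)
31.74 s

t½ = ln(2)/k = 0.6931/0.02184 = 31.74 s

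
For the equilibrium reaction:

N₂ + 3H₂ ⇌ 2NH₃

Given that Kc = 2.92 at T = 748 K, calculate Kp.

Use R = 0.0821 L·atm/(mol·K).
K_p = 7.74e-04

Δn = (moles gaseous products) − (moles gaseous reactants) = -2
T = 748 K; RT = 0.0821 × 748 = 61.4108
Kp = Kc·(RT)^Δn = 2.92 × (61.4108)^-2 = 2.92 × 0.000265162 = 7.74e-04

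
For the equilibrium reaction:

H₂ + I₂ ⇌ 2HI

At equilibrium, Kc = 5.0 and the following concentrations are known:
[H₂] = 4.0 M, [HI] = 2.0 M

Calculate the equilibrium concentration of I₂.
[I₂] = 0.2000 M

Kc = ([HI]^2) / ([H₂] × [I₂]) = 5.0
[I₂]^1 = (product terms)/(Kc · other reactant terms) = 4 / (5.0 · 4) = 0.2
[I₂] = 0.2000 M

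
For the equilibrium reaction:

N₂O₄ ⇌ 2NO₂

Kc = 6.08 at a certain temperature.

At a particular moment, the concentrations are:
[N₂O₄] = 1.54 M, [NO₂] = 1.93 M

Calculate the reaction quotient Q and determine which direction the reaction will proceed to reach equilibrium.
Q = 2.419, Q < K, reaction proceeds forward (toward products)

Q = ([NO₂]^2) / ([N₂O₄])
  = ((1.93)^2) / ((1.54)) = 3.7249/1.54 = 2.419
Since Q = 2.419 < Kc = 6.08, the reaction proceeds forward (toward products) to reach equilibrium.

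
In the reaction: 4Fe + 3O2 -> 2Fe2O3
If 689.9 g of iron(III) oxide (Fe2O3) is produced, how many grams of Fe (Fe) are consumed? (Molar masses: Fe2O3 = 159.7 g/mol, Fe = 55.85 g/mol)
Moles of Fe2O3 = 689.9 g ÷ 159.7 g/mol = 4.31997 mol
Mole ratio: 4 mol Fe / 2 mol Fe2O3
Moles of Fe = 4.31997 × (4/2) = 8.63995 mol
Mass of Fe = 8.63995 mol × 55.85 g/mol = 482.5 g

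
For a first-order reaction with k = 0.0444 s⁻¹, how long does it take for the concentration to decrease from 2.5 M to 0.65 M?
30.34 s

From ln[A] = ln[A]₀ - k·t: t = ln([A]₀/[A])/k = ln(2.5/0.65)/0.0444 = ln(3.8462)/0.0444 = 1.3471/0.0444 = 30.34 s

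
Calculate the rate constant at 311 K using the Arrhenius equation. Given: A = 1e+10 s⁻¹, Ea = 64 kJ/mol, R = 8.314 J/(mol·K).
1.78e-01 s⁻¹

k = A·exp(-Ea/(R·T)) = 1e+10·exp(-64000/(8.314·311)) = 1e+10·exp(-24.7520) = 1e+10·1.7798e-11 = 1.78e-01 s⁻¹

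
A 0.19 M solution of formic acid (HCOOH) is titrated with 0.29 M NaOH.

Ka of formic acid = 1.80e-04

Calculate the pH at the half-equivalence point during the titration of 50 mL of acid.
pH = pKa = 3.74

At the half-equivalence point, [HA] = [A⁻], so by Henderson–Hasselbalch pH = pKa + log(1) = pKa.
pKa = −log(1.80e-04) = 3.74.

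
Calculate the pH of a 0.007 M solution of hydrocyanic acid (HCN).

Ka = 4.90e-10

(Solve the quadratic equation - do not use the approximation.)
pH = 5.73

x² + Ka×x - Ka×C = 0. Using quadratic formula: [H⁺] = 1.8518e-06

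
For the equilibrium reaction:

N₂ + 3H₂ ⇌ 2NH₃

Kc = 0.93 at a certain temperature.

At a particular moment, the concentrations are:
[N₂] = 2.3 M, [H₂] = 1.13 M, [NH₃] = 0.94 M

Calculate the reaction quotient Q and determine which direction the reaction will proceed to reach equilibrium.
Q = 0.266, Q < K, reaction proceeds forward (toward products)

Q = ([NH₃]^2) / ([N₂] × [H₂]^3)
  = ((0.94)^2) / ((2.3)·(1.13)^3) = 0.8836/3.3187 = 0.2663
Since Q = 0.2663 < Kc = 0.93, the reaction proceeds forward (toward products) to reach equilibrium.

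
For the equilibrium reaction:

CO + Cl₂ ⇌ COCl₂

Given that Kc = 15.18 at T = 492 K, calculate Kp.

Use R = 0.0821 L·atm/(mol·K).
K_p = 0.3758

Δn = (moles gaseous products) − (moles gaseous reactants) = -1
T = 492 K; RT = 0.0821 × 492 = 40.3932
Kp = Kc·(RT)^Δn = 15.18 × (40.3932)^-1 = 15.18 × 0.0247566 = 0.3758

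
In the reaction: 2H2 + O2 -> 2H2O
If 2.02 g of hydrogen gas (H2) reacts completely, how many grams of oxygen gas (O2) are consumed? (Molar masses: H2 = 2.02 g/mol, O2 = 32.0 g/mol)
Moles of H2 = 2.02 g ÷ 2.02 g/mol = 1 mol
Mole ratio: 1 mol O2 / 2 mol H2
Moles of O2 = 1 × (1/2) = 0.5 mol
Mass of O2 = 0.5 mol × 32.0 g/mol = 16 g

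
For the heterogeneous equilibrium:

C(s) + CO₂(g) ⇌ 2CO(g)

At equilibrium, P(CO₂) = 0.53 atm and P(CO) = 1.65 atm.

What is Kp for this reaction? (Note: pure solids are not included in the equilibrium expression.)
K_p = 5.137

Solid C is excluded.
Kp = P(CO)²/P(CO₂) = (1.65)²/0.53 = 2.722/0.53 = 5.137.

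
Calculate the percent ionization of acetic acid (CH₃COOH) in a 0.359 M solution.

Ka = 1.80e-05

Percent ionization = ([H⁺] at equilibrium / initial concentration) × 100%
Percent ionization = 0.706%

Let x = [H⁺]. Ka = x²/(C - x) ⇒ x² + (1.80e-05)x - (1.80e-05)(0.359) = 0. x = 2.5331e-03. Percent = (2.5331e-03/0.359) × 100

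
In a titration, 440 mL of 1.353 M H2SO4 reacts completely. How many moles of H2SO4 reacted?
Moles = Molarity × Volume (L)
Moles = 1.353 M × 0.44 L = 0.5953 mol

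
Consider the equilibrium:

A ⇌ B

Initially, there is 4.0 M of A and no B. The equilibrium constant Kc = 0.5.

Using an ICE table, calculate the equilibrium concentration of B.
[B] = 1.333 M

ICE: [A] = 4.0 − x, [B] = x.
Kc = x/(4.0 − x) = 0.5 ⇒ x = 0.5·4.0/(1 + 0.5) = 2/1.5 = 1.333.
[B] = x = 1.333 M.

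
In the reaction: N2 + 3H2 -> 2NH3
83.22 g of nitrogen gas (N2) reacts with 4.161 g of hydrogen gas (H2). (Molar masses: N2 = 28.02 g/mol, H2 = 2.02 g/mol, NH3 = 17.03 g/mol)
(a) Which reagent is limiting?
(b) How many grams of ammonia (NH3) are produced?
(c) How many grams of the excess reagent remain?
(a) H2, (b) 23.39 g, (c) 63.98 g

Moles of N2 = 83.22 g ÷ 28.02 g/mol = 2.97002 mol
Moles of H2 = 4.161 g ÷ 2.02 g/mol = 2.0599 mol
Moles ÷ coefficient: N2: 2.97002/1 = 2.97, H2: 2.0599/3 = 0.6866
(a) H2 has the smaller value, so H2 is the limiting reagent.
(b) Moles of NH3 = 2.0599 mol H2 × (2/3) = 1.37327 mol; mass = 1.37327 mol × 17.03 g/mol = 23.39 g
(c) N2 consumed = 2.0599 × (1/3) = 0.686634 mol; remaining = 2.97002 − 0.686634 = 2.28339 mol; mass = 2.28339 mol × 28.02 g/mol = 63.98 g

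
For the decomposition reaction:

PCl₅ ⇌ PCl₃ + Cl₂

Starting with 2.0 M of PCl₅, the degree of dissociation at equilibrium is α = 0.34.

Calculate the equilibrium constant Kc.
K_c = 0.3503

x = α·[A]₀ = 0.34 × 2.0 = 0.68 M dissociated.
At eq: [PCl₅] = 2.0 − 0.68 = 1.32 M; [PCl₃] = [Cl₂] = x = 0.68 M.
Kc = [PCl₃][Cl₂]/[PCl₅] = (0.68)²/1.32 = 0.3503.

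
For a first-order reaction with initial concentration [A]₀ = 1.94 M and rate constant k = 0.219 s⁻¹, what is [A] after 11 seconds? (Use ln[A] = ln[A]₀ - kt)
0.1744 M

ln[A] = ln[A]₀ - k·t = ln(1.94) - (0.219)·(11) = 0.6627 - 2.4090 = -1.7463
[A] = e^(-1.7463) = 0.1744 M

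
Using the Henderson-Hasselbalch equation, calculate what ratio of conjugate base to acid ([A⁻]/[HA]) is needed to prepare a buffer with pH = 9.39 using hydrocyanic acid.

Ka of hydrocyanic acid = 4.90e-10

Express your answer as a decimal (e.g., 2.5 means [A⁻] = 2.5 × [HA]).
[A⁻]/[HA] = 1.203

pKa = −log(4.90e-10) = 9.3098. pH = pKa + log([A⁻]/[HA]). 9.39 = 9.3098 + log(ratio). log(ratio) = 9.39 − 9.3098 = 0.0802. ratio = 10^(0.0802) = 1.203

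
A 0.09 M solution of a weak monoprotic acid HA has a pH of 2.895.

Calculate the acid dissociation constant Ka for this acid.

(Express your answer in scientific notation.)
K_a = 1.83e-05

[H⁺] = 10^(−pH) = 10^(−2.895) = 1.274e-03 M. For HA ⇌ H⁺ + A⁻, Ka = x²/(C − x) = (1.274e-03)²/(0.09 − 1.274e-03) = 1.83e-05.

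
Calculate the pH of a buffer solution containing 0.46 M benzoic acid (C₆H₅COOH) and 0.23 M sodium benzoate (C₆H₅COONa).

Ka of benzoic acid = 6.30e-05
pH = 3.90

pKa = -log(6.30e-05) = 4.20. pH = pKa + log([A⁻]/[HA]) = 4.20 + log(0.23/0.46)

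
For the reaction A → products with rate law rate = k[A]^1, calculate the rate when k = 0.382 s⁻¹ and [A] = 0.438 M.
0.1673 M/s

rate = k·[A]^1 = 0.382·(0.438)^1 = 0.382·0.438 = 0.1673 M/s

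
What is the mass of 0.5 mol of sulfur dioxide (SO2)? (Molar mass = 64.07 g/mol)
Mass = 0.5 mol × 64.07 g/mol = 32.03 g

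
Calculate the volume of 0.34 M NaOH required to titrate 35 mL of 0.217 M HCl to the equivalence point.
V_{base} = 22.3 mL

At equivalence: moles acid = moles base.
moles HCl = 0.217 M × 0.035 L = 0.007595 mol
V_NaOH = 0.007595 mol ÷ 0.34 M = 0.02234 L = 22.3 mL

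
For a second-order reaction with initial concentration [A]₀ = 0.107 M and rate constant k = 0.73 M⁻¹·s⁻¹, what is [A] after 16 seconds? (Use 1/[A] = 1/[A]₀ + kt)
0.0476 M

1/[A] = 1/[A]₀ + k·t = 1/0.107 + (0.73)·(16) = 9.3458 + 11.6800 = 21.0258
[A] = 1/21.0258 = 0.0476 M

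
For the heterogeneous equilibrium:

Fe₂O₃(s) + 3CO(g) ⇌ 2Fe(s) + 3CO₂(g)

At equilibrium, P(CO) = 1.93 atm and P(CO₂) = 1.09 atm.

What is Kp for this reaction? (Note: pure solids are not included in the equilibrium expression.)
K_p = 0.180

Solids (Fe₂O₃, Fe) are excluded.
Kp = P(CO₂)³/P(CO)³ = (1.09)³/(1.93)³ = 1.295/7.189 = 0.180.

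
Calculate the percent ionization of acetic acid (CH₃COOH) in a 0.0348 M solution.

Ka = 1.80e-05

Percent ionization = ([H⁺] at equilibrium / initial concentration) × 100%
Percent ionization = 2.25%

Let x = [H⁺]. Ka = x²/(C - x) ⇒ x² + (1.80e-05)x - (1.80e-05)(0.0348) = 0. x = 7.8251e-04. Percent = (7.8251e-04/0.0348) × 100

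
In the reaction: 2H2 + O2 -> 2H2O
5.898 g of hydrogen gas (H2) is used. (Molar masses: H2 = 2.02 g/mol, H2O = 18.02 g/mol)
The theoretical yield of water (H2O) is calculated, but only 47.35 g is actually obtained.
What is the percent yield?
Moles of H2 = 5.898 g ÷ 2.02 g/mol = 2.9198 mol
Mole ratio: 2 mol H2O / 2 mol H2
Moles of H2O = 2.9198 × (2/2) = 2.9198 mol
Theoretical yield = 2.9198 mol × 18.02 g/mol = 52.615 g
Actual yield = 47.35 g
Percent yield = (47.35 / 52.615) × 100% = 90.0%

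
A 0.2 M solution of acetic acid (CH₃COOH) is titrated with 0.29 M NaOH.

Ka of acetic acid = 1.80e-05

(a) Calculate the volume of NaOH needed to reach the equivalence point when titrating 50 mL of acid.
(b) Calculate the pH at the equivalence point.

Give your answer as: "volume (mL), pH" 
V = 34.5 mL, pH = 8.91

(a) At equivalence: moles acid = moles base.
moles acid = 0.2 × 0.05 = 0.01 mol; V_NaOH = 0.01/0.29 = 0.03448 L = 34.5 mL.
(b) At equivalence, all acid → conjugate base A⁻ at [A⁻] = 0.01/0.08448 = 0.1184 M.
Kb = Kw/Ka = 1.0e-14/1.80e-05 = 5.556e-10; [OH⁻] = √(Kb·[A⁻]) = 8.109e-06; pOH = 5.09; pH = 14 − pOH = 8.91.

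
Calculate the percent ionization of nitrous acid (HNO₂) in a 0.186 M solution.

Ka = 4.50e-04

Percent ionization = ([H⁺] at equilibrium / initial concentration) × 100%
Percent ionization = 4.8%

Let x = [H⁺]. Ka = x²/(C - x) ⇒ x² + (4.50e-04)x - (4.50e-04)(0.186) = 0. x = 8.9265e-03. Percent = (8.9265e-03/0.186) × 100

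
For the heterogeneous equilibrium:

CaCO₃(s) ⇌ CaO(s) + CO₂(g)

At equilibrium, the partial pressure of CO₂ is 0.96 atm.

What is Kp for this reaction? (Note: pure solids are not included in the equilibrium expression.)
K_p = 0.96

Solids (CaCO₃, CaO) have activity 1 and are excluded.
Kp = P(CO₂) = 0.96.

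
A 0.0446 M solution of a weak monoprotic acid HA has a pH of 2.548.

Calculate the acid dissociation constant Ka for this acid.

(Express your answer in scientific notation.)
K_a = 1.92e-04

[H⁺] = 10^(−pH) = 10^(−2.548) = 2.831e-03 M. For HA ⇌ H⁺ + A⁻, Ka = x²/(C − x) = (2.831e-03)²/(0.0446 − 2.831e-03) = 1.92e-04.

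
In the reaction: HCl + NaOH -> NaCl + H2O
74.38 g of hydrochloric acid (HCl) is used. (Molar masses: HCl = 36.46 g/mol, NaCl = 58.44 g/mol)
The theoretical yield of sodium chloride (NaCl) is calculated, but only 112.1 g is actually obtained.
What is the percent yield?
Moles of HCl = 74.38 g ÷ 36.46 g/mol = 2.04004 mol
Mole ratio: 1 mol NaCl / 1 mol HCl
Moles of NaCl = 2.04004 × (1/1) = 2.04004 mol
Theoretical yield = 2.04004 mol × 58.44 g/mol = 119.22 g
Actual yield = 112.1 g
Percent yield = (112.1 / 119.22) × 100% = 94.0%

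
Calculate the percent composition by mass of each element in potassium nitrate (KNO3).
K: 38.67%, N: 13.86%, O: 47.47%

Molar mass of KNO3 = 101.11 g/mol
% K = (1 × 39.1) / 101.11 × 100% = 39.1 / 101.11 × 100% = 38.67%
% N = (1 × 14.01) / 101.11 × 100% = 14.01 / 101.11 × 100% = 13.86%
% O = (3 × 16.0) / 101.11 × 100% = 48 / 101.11 × 100% = 47.47%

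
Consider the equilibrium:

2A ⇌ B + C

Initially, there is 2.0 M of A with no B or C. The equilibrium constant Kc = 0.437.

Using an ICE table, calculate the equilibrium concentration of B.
[B] = 0.569 M

ICE: [A] = 2.0 − 2x, [B] = [C] = x.
Kc = x²/(2.0 − 2x)² = 0.437 ⇒ √Kc = x/(2.0 − 2x).
x = √0.437·2.0/(1 + 2√0.437) = 0.66106·2.0/2.3221 = 0.56936.
[B] = x = 0.569 M.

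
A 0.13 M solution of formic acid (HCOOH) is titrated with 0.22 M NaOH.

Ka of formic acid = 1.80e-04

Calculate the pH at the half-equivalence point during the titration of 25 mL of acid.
pH = pKa = 3.74

At the half-equivalence point, [HA] = [A⁻], so by Henderson–Hasselbalch pH = pKa + log(1) = pKa.
pKa = −log(1.80e-04) = 3.74.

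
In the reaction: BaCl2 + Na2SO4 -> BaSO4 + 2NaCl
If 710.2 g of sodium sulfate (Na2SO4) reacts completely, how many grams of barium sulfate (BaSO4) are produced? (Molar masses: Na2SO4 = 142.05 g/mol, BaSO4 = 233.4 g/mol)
Moles of Na2SO4 = 710.2 g ÷ 142.05 g/mol = 4.99965 mol
Mole ratio: 1 mol BaSO4 / 1 mol Na2SO4
Moles of BaSO4 = 4.99965 × (1/1) = 4.99965 mol
Mass of BaSO4 = 4.99965 mol × 233.4 g/mol = 1167 g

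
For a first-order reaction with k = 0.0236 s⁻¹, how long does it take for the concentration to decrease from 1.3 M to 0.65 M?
29.37 s

From ln[A] = ln[A]₀ - k·t: t = ln([A]₀/[A])/k = ln(1.3/0.65)/0.0236 = ln(2.0000)/0.0236 = 0.6931/0.0236 = 29.37 s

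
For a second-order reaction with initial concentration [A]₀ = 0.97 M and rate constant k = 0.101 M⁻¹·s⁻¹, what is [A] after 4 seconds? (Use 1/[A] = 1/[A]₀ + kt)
0.6969 M

1/[A] = 1/[A]₀ + k·t = 1/0.97 + (0.101)·(4) = 1.0309 + 0.4040 = 1.4349
[A] = 1/1.4349 = 0.6969 M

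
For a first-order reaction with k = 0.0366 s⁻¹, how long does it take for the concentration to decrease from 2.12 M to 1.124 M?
17.34 s

From ln[A] = ln[A]₀ - k·t: t = ln([A]₀/[A])/k = ln(2.12/1.124)/0.0366 = ln(1.8861)/0.0366 = 0.6345/0.0366 = 17.34 s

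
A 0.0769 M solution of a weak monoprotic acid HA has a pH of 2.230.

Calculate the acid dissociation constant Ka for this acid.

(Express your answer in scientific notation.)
K_a = 4.88e-04

[H⁺] = 10^(−pH) = 10^(−2.230) = 5.888e-03 M. For HA ⇌ H⁺ + A⁻, Ka = x²/(C − x) = (5.888e-03)²/(0.0769 − 5.888e-03) = 4.88e-04.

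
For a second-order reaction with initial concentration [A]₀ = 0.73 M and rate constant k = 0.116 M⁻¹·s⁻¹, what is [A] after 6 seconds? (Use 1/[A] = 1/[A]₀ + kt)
0.4841 M

1/[A] = 1/[A]₀ + k·t = 1/0.73 + (0.116)·(6) = 1.3699 + 0.6960 = 2.0659
[A] = 1/2.0659 = 0.4841 M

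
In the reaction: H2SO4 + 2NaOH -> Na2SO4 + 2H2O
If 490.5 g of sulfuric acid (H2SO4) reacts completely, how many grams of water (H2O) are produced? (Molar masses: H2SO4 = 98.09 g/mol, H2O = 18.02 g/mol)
Moles of H2SO4 = 490.5 g ÷ 98.09 g/mol = 5.00051 mol
Mole ratio: 2 mol H2O / 1 mol H2SO4
Moles of H2O = 5.00051 × (2/1) = 10.001 mol
Mass of H2O = 10.001 mol × 18.02 g/mol = 180.2 g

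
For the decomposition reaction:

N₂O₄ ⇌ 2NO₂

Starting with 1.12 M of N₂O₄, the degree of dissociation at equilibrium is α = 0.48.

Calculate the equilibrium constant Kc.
K_c = 1.9850

x = α·[A]₀ = 0.48 × 1.12 = 0.5376 M dissociated.
At eq: [N₂O₄] = 1.12 − 0.5376 = 0.5824 M; [NO₂] = 2x = 1.075 M.
Kc = [NO₂]²/[N₂O₄] = (1.075)²/0.5824 = 1.985.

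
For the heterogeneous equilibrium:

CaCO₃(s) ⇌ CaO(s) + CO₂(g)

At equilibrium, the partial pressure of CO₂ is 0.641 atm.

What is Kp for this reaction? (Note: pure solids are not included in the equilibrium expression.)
K_p = 0.641

Solids (CaCO₃, CaO) have activity 1 and are excluded.
Kp = P(CO₂) = 0.641.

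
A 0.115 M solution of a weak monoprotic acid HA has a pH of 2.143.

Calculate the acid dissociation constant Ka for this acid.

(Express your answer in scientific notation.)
K_a = 4.80e-04

[H⁺] = 10^(−pH) = 10^(−2.143) = 7.194e-03 M. For HA ⇌ H⁺ + A⁻, Ka = x²/(C − x) = (7.194e-03)²/(0.115 − 7.194e-03) = 4.80e-04.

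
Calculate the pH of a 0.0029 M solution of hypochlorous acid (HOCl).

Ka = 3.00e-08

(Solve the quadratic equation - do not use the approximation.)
pH = 5.03

x² + Ka×x - Ka×C = 0. Using quadratic formula: [H⁺] = 9.3124e-06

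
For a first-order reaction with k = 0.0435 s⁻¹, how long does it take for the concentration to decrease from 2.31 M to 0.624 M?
30.09 s

From ln[A] = ln[A]₀ - k·t: t = ln([A]₀/[A])/k = ln(2.31/0.624)/0.0435 = ln(3.7019)/0.0435 = 1.3089/0.0435 = 30.09 s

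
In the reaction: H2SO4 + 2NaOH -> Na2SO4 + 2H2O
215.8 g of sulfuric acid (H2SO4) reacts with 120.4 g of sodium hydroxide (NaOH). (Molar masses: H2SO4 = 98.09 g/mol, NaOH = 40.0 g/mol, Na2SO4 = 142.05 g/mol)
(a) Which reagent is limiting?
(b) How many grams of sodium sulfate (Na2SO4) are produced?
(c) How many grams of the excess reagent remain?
(a) NaOH, (b) 213.8 g, (c) 68.17 g

Moles of H2SO4 = 215.8 g ÷ 98.09 g/mol = 2.20002 mol
Moles of NaOH = 120.4 g ÷ 40.0 g/mol = 3.01 mol
Moles ÷ coefficient: H2SO4: 2.20002/1 = 2.2, NaOH: 3.01/2 = 1.505
(a) NaOH has the smaller value, so NaOH is the limiting reagent.
(b) Moles of Na2SO4 = 3.01 mol NaOH × (1/2) = 1.505 mol; mass = 1.505 mol × 142.05 g/mol = 213.8 g
(c) H2SO4 consumed = 3.01 × (1/2) = 1.505 mol; remaining = 2.20002 − 1.505 = 0.69502 mol; mass = 0.69502 mol × 98.09 g/mol = 68.17 g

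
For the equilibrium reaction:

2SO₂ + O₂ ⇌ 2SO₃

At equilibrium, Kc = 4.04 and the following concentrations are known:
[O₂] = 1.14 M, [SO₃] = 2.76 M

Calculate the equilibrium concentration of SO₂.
[SO₂] = 1.2861 M

Kc = ([SO₃]^2) / ([SO₂]^2 × [O₂]) = 4.04
[SO₂]^2 = (product terms)/(Kc · other reactant terms) = 7.6176 / (4.04 · 1.14) = 1.654
[SO₂] = (1.654)^(1/2) = 1.2861 M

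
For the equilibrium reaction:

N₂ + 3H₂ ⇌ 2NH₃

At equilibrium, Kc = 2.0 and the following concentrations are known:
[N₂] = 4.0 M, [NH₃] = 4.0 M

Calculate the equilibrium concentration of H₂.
[H₂] = 1.2599 M

Kc = ([NH₃]^2) / ([N₂] × [H₂]^3) = 2.0
[H₂]^3 = (product terms)/(Kc · other reactant terms) = 16 / (2.0 · 4) = 2
[H₂] = (2)^(1/3) = 1.2599 M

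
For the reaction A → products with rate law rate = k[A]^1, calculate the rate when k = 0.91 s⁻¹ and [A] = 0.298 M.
0.2712 M/s

rate = k·[A]^1 = 0.91·(0.298)^1 = 0.91·0.298 = 0.2712 M/s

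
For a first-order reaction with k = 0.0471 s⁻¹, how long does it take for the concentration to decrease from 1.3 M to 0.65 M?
14.72 s

From ln[A] = ln[A]₀ - k·t: t = ln([A]₀/[A])/k = ln(1.3/0.65)/0.0471 = ln(2.0000)/0.0471 = 0.6931/0.0471 = 14.72 s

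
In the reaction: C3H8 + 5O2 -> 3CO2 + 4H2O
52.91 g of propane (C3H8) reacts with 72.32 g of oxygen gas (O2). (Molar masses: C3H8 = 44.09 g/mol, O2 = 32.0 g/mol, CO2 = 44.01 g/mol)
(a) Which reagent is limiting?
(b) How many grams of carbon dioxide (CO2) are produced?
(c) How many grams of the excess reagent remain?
(a) O2, (b) 59.68 g, (c) 32.98 g

Moles of C3H8 = 52.91 g ÷ 44.09 g/mol = 1.20005 mol
Moles of O2 = 72.32 g ÷ 32.0 g/mol = 2.26 mol
Moles ÷ coefficient: C3H8: 1.20005/1 = 1.2, O2: 2.26/5 = 0.452
(a) O2 has the smaller value, so O2 is the limiting reagent.
(b) Moles of CO2 = 2.26 mol O2 × (3/5) = 1.356 mol; mass = 1.356 mol × 44.01 g/mol = 59.68 g
(c) C3H8 consumed = 2.26 × (1/5) = 0.452 mol; remaining = 1.20005 − 0.452 = 0.748045 mol; mass = 0.748045 mol × 44.09 g/mol = 32.98 g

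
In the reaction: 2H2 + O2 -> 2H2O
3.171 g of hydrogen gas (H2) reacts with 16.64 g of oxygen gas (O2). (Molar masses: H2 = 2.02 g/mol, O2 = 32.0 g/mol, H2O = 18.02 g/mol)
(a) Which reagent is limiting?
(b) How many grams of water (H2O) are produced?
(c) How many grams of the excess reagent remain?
(a) O2, (b) 18.74 g, (c) 1.07 g

Moles of H2 = 3.171 g ÷ 2.02 g/mol = 1.5698 mol
Moles of O2 = 16.64 g ÷ 32.0 g/mol = 0.52 mol
Moles ÷ coefficient: H2: 1.5698/2 = 0.7849, O2: 0.52/1 = 0.52
(a) O2 has the smaller value, so O2 is the limiting reagent.
(b) Moles of H2O = 0.52 mol O2 × (2/1) = 1.04 mol; mass = 1.04 mol × 18.02 g/mol = 18.74 g
(c) H2 consumed = 0.52 × (2/1) = 1.04 mol; remaining = 1.5698 − 1.04 = 0.529802 mol; mass = 0.529802 mol × 2.02 g/mol = 1.07 g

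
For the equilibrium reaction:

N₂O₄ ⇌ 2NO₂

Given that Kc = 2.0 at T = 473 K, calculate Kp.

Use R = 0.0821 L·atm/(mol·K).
K_p = 77.6666

Δn = (moles gaseous products) − (moles gaseous reactants) = 1
T = 473 K; RT = 0.0821 × 473 = 38.8333
Kp = Kc·(RT)^Δn = 2.0 × (38.8333)^1 = 2.0 × 38.8333 = 77.6666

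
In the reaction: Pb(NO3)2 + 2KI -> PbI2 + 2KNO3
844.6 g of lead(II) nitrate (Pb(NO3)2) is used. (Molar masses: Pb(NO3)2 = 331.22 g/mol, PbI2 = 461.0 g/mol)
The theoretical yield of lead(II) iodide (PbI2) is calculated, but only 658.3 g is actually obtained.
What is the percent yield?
Moles of Pb(NO3)2 = 844.6 g ÷ 331.22 g/mol = 2.54997 mol
Mole ratio: 1 mol PbI2 / 1 mol Pb(NO3)2
Moles of PbI2 = 2.54997 × (1/1) = 2.54997 mol
Theoretical yield = 2.54997 mol × 461.0 g/mol = 1175.5 g
Actual yield = 658.3 g
Percent yield = (658.3 / 1175.5) × 100% = 56.0%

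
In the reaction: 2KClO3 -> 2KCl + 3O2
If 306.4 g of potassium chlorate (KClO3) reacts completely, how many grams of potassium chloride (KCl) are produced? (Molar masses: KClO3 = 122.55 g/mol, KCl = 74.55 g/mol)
Moles of KClO3 = 306.4 g ÷ 122.55 g/mol = 2.5002 mol
Mole ratio: 2 mol KCl / 2 mol KClO3
Moles of KCl = 2.5002 × (2/2) = 2.5002 mol
Mass of KCl = 2.5002 mol × 74.55 g/mol = 186.4 g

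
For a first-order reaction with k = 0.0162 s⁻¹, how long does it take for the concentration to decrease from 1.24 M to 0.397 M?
70.30 s

From ln[A] = ln[A]₀ - k·t: t = ln([A]₀/[A])/k = ln(1.24/0.397)/0.0162 = ln(3.1234)/0.0162 = 1.1389/0.0162 = 70.30 s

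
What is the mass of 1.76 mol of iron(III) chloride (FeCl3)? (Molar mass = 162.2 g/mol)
Mass = 1.76 mol × 162.2 g/mol = 285.5 g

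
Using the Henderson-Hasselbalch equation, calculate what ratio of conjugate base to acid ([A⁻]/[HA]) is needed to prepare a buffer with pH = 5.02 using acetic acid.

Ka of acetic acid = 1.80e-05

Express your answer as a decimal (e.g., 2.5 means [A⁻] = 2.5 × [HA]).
[A⁻]/[HA] = 1.885

pKa = −log(1.80e-05) = 4.7447. pH = pKa + log([A⁻]/[HA]). 5.02 = 4.7447 + log(ratio). log(ratio) = 5.02 − 4.7447 = 0.2753. ratio = 10^(0.2753) = 1.885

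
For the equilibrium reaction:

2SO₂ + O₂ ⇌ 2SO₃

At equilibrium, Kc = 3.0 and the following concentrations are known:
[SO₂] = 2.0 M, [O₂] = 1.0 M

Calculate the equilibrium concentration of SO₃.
[SO₃] = 3.4641 M

Kc = ([SO₃]^2) / ([SO₂]^2 × [O₂]) = 3.0
[SO₃]^2 = Kc · (reactant terms)/(other product terms) = 3.0 · 4 / 1 = 12
[SO₃] = (12)^(1/2) = 3.4641 M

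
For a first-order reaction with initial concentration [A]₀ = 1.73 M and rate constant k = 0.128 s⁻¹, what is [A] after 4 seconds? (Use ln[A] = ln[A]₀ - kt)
1.0368 M

ln[A] = ln[A]₀ - k·t = ln(1.73) - (0.128)·(4) = 0.5481 - 0.5120 = 0.0361
[A] = e^(0.0361) = 1.0368 M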